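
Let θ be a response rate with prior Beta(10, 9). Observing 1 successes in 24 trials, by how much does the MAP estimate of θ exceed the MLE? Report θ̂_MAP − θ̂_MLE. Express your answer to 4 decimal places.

MAP − MLE = 0.2022

Posterior is Beta(11, 32); MAP = (11−1)/(43−2) = 10/41 ≈ 0.24390.
MLE ignores the prior: θ̂_MLE = k/n = 1/24 ≈ 0.04167.
Difference = 10/41 − 1/24 = 199/984 ≈ 0.2022.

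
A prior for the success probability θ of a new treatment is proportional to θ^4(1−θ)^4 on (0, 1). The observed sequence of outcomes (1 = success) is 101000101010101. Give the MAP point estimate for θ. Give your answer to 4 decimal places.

The prior density ∝ θ^4(1−θ)^4 is the kernel of Beta(5, 5).
Data: 7 successes in 15 trials (from the sequence). The binomial likelihood contributes θ^7(1−θ)^8, so the posterior is Beta(5+7, 5+8) = Beta(12, 13).
For Beta(a, b) with a, b > 1 the mode is (a−1)/(a+b−2) = 11/23 ≈ 0.4783.

θ̂_MAP = 0.4783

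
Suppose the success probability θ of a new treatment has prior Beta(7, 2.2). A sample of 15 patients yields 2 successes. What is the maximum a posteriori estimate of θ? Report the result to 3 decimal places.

Prior: Beta(7, 2.2).
Data: 2 successes in 15 trials. The binomial likelihood contributes θ^2(1−θ)^13, so the posterior is Beta(7+2, 2.2+13) = Beta(9, 15.2).
For Beta(a, b) with a, b > 1 the mode is (a−1)/(a+b−2) = 8/22.2 ≈ 0.360.

θ̂_MAP = 0.360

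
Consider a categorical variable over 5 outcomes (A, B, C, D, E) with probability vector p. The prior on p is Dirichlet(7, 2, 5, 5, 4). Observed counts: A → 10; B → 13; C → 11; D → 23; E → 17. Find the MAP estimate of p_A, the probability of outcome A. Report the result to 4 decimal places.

MAP estimate of p_A = 0.1739

The posterior is Dirichlet(αᵢ + nᵢ) = Dirichlet(17, 15, 16, 28, 21).
For a Dirichlet(a₁,…,a_K) with all aᵢ > 1, the mode has j-th component (aⱼ − 1)/(Σaᵢ − K).
Here Σaᵢ = 97 and K = 5, so p_A = (17 − 1)/(97 − 5) = 16/92 ≈ 0.1739.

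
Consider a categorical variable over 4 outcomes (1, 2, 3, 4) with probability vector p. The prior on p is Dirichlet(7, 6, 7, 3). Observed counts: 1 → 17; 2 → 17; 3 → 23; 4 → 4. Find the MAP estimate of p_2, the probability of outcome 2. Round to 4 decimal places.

MAP estimate: 0.2750

The posterior is Dirichlet(αᵢ + nᵢ) = Dirichlet(24, 23, 30, 7).
For a Dirichlet(a₁,…,a_K) with all aᵢ > 1, the mode has j-th component (aⱼ − 1)/(Σaᵢ − K).
Here Σaᵢ = 84 and K = 4, so p_2 = (23 − 1)/(84 − 4) = 22/80 ≈ 0.2750.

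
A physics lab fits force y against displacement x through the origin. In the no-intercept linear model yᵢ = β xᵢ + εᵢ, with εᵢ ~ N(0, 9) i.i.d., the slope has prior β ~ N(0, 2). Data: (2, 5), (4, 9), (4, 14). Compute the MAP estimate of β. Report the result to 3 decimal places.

log p(β | y) = −Σ(yᵢ − βxᵢ)²/(2·9) − β²/(2·2) + const.
Setting the derivative to zero: Σxᵢ(yᵢ − βxᵢ)/9 − β/2 = 0, so β = Σxᵢyᵢ / (Σxᵢ² + σ²/τ²).
Σxᵢyᵢ = 2·5 + 4·9 + 4·14 = 102; Σxᵢ² = 36; σ²/τ² = 4.5.
β̂_MAP = 102 / (36 + 4.5) = 102/40.5 ≈ 2.519.

β̂_MAP = 2.519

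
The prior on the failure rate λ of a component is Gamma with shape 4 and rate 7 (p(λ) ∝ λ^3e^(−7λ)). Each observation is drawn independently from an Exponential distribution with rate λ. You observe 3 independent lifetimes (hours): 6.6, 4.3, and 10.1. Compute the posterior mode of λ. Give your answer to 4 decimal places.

The Exponential(rate=λ) likelihood is ∝ λ^n e^(−λΣtᵢ). Here n = 3 and Σtᵢ = 6.6 + 4.3 + 10.1 = 21.
Posterior ∝ λ^3e^(−7λ) · λ^3e^(−21λ) = λ^6e^(−28λ), i.e. Gamma(7, 28).
Mode = (a−1)/b = 6/28 ≈ 0.2143.

λ̂_MAP = 0.2143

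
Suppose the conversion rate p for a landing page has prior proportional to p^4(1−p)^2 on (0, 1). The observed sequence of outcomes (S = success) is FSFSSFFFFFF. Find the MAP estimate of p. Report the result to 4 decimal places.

The prior density ∝ p^4(1−p)^2 is the kernel of Beta(5, 3).
Data: 3 successes in 11 trials (from the sequence). The binomial likelihood contributes p^3(1−p)^8, so the posterior is Beta(5+3, 3+8) = Beta(8, 11).
For Beta(a, b) with a, b > 1 the mode is (a−1)/(a+b−2) = 7/17 ≈ 0.4118.

p̂_MAP = 0.4118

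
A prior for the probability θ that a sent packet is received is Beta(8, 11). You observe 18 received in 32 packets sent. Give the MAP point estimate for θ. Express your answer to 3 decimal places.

θ̂_MAP = 0.510

Prior: Beta(8, 11).
Data: 18 successes in 32 trials. The binomial likelihood contributes θ^18(1−θ)^14, so the posterior is Beta(8+18, 11+14) = Beta(26, 25).
For Beta(a, b) with a, b > 1 the mode is (a−1)/(a+b−2) = 25/49 ≈ 0.510.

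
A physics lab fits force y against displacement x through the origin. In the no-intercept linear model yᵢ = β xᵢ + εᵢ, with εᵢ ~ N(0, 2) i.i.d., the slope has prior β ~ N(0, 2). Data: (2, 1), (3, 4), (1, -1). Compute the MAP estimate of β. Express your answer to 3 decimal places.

log p(β | y) = −Σ(yᵢ − βxᵢ)²/(2·2) − β²/(2·2) + const.
Setting the derivative to zero: Σxᵢ(yᵢ − βxᵢ)/2 − β/2 = 0, so β = Σxᵢyᵢ / (Σxᵢ² + σ²/τ²).
Σxᵢyᵢ = 2·1 + 3·4 + 1·(-1) = 13; Σxᵢ² = 14; σ²/τ² = 1.
β̂_MAP = 13 / (14 + 1) = 13/15 ≈ 0.867.

β̂_MAP = 0.867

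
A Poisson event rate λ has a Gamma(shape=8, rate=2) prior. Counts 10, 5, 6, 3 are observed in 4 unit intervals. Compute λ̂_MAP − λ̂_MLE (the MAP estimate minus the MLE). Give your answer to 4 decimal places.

Σxᵢ = 24. Posterior is Gamma(32, 6); MAP = (32−1)/6 = 31/6 ≈ 5.16667.
MLE = x̄ = 24/4 ≈ 6.00000.
Difference = 31/6 − 24/4 = -5/6 ≈ -0.8333.

MAP − MLE = -0.8333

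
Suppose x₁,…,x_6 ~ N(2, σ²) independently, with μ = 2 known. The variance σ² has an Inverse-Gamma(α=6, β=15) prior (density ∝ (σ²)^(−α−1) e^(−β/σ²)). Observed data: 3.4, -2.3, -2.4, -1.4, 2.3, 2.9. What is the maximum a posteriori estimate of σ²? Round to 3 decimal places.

Sum of squared deviations about the known mean: SS = (3.4−2)² + (-2.3−2)² + (-2.4−2)² + (-1.4−2)² + (2.3−2)² + (2.9−2)² = 52.27.
The Normal likelihood contributes (σ²)^(−n/2) exp(−SS/(2σ²)), so the posterior is Inverse-Gamma(α + n/2, β + SS/2) = Inverse-Gamma(9, 41.135).
The mode of Inverse-Gamma(a, b) is b/(a+1) = 41.135/10 ≈ 4.114.

σ̂²_MAP = 4.114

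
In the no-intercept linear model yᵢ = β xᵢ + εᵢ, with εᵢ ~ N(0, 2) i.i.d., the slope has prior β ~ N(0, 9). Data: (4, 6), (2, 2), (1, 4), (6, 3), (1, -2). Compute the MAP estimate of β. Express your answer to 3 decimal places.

log p(β | y) = −Σ(yᵢ − βxᵢ)²/(2·2) − β²/(2·9) + const.
Setting the derivative to zero: Σxᵢ(yᵢ − βxᵢ)/2 − β/9 = 0, so β = Σxᵢyᵢ / (Σxᵢ² + σ²/τ²).
Σxᵢyᵢ = 4·6 + 2·2 + 1·4 + 6·3 + 1·(-2) = 48; Σxᵢ² = 58; σ²/τ² = 2/9.
β̂_MAP = 48 / (58 + 2/9) = 48/(524/9) = 108/131 ≈ 0.824.

β̂_MAP = 0.824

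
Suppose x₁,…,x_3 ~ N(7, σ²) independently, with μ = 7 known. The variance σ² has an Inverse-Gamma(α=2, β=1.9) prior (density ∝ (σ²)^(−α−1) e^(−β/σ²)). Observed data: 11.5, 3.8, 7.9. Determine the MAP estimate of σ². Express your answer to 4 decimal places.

Sum of squared deviations about the known mean: SS = (11.5−7)² + (3.8−7)² + (7.9−7)² = 31.3.
The Normal likelihood contributes (σ²)^(−n/2) exp(−SS/(2σ²)), so the posterior is Inverse-Gamma(α + n/2, β + SS/2) = Inverse-Gamma(3.5, 17.55).
The mode of Inverse-Gamma(a, b) is b/(a+1) = 17.55/4.5 ≈ 3.9000.

σ̂²_MAP = 3.9000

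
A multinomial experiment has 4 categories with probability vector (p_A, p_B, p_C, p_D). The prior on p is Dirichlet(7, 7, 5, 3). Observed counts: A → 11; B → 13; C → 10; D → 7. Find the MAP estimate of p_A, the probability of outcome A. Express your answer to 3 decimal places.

MAP estimate of p_A = 0.288

The posterior is Dirichlet(αᵢ + nᵢ) = Dirichlet(18, 20, 15, 10).
For a Dirichlet(a₁,…,a_K) with all aᵢ > 1, the mode has j-th component (aⱼ − 1)/(Σaᵢ − K).
Here Σaᵢ = 63 and K = 4, so p_A = (18 − 1)/(63 − 4) = 17/59 ≈ 0.288.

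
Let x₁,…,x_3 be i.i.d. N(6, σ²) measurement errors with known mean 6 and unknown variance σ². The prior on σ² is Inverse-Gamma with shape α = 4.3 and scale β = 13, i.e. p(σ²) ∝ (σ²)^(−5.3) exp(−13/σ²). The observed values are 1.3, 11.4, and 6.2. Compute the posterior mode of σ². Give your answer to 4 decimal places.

Sum of squared deviations about the known mean: SS = (1.3−6)² + (11.4−6)² + (6.2−6)² = 51.29.
The Normal likelihood contributes (σ²)^(−n/2) exp(−SS/(2σ²)), so the posterior is Inverse-Gamma(α + n/2, β + SS/2) = Inverse-Gamma(5.8, 38.645).
The mode of Inverse-Gamma(a, b) is b/(a+1) = 38.645/6.8 ≈ 5.6831.

σ̂²_MAP = 5.6831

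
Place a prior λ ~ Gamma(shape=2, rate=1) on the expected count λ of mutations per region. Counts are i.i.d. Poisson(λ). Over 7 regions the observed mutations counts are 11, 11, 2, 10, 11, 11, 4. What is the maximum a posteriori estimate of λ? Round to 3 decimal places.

Σxᵢ = 11+11+2+10+11+11+4 = 60, with n = 7.
Posterior ∝ λe^(−1λ) · λ^60e^(−7λ) = λ^61e^(−8λ), i.e. Gamma(shape=62, rate=8).
The mode of a Gamma(a, b) with a ≥ 1 (shape–rate) is (a−1)/b = 61/8 ≈ 7.625.

λ̂_MAP = 7.625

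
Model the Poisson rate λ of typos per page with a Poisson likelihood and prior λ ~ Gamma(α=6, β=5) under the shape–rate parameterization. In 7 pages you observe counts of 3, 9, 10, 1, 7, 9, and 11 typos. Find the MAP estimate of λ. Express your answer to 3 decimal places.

λ̂_MAP = 4.583

Σxᵢ = 3+9+10+1+7+9+11 = 50, with n = 7.
Posterior ∝ λ^5e^(−5λ) · λ^50e^(−7λ) = λ^55e^(−12λ), i.e. Gamma(shape=56, rate=12).
The mode of a Gamma(a, b) with a ≥ 1 (shape–rate) is (a−1)/b = 55/12 ≈ 4.583.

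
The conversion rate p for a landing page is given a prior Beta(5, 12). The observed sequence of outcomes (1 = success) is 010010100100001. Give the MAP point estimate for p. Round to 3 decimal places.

Prior: Beta(5, 12).
Data: 5 successes in 15 trials (from the sequence). The binomial likelihood contributes p^5(1−p)^10, so the posterior is Beta(5+5, 12+10) = Beta(10, 22).
For Beta(a, b) with a, b > 1 the mode is (a−1)/(a+b−2) = 9/30 ≈ 0.300.

p̂_MAP = 0.300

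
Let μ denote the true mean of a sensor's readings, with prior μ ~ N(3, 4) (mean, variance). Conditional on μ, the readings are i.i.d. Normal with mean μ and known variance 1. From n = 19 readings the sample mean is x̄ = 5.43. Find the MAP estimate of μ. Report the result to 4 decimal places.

μ̂_MAP = 5.3984

n = 19, x̄ = 5.43.
For a Normal prior and Normal likelihood with known variance, the posterior is Normal; its mode equals its mean, the precision-weighted average.
Prior precision 1/σ₀² = 1/4 = 0.25; data precision n/σ² = 19/1 = 19.
μ̂ = (0.25·3 + 19·5.43) / (0.25 + 19) = 103.92/19.25 = 10392/1925 ≈ 5.3984.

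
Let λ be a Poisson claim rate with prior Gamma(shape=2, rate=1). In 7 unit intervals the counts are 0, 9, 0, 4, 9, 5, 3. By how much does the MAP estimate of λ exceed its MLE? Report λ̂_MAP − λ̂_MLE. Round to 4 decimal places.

MAP − MLE = -0.4107

Σxᵢ = 30. Posterior is Gamma(32, 8); MAP = (32−1)/8 = 31/8 ≈ 3.87500.
MLE = x̄ = 30/7 ≈ 4.28571.
Difference = 31/8 − 30/7 = -23/56 ≈ -0.4107.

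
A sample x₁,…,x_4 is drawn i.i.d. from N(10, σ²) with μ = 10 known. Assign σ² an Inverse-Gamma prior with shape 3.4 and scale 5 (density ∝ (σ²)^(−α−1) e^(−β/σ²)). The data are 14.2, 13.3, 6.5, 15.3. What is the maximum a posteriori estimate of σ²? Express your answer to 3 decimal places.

σ̂²_MAP = 6.162

Sum of squared deviations about the known mean: SS = (14.2−10)² + (13.3−10)² + (6.5−10)² + (15.3−10)² = 68.87.
The Normal likelihood contributes (σ²)^(−n/2) exp(−SS/(2σ²)), so the posterior is Inverse-Gamma(α + n/2, β + SS/2) = Inverse-Gamma(5.4, 39.435).
The mode of Inverse-Gamma(a, b) is b/(a+1) = 39.435/6.4 ≈ 6.162.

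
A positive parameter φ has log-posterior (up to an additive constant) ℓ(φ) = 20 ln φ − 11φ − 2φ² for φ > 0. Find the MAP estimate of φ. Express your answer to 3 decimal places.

ℓ'(φ) = 20/φ − 11 − 4φ. Setting this to zero and multiplying by φ: 4φ² + 11φ − 20 = 0.
φ = (−11 + √(11² + 4·4·20)) / (2·4) = (−11 + √441) / 8 = (−11 + 21)/8 = 5/4.
ℓ''(φ) = −20/φ² − 4 < 0, confirming a maximum.

φ̂_MAP = 1.250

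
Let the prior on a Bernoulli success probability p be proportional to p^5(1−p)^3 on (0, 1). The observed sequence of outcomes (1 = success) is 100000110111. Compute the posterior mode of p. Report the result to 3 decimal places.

The prior density ∝ p^5(1−p)^3 is the kernel of Beta(6, 4).
Data: 6 successes in 12 trials (from the sequence). The binomial likelihood contributes p^6(1−p)^6, so the posterior is Beta(6+6, 4+6) = Beta(12, 10).
For Beta(a, b) with a, b > 1 the mode is (a−1)/(a+b−2) = 11/20 ≈ 0.550.

p̂_MAP = 0.550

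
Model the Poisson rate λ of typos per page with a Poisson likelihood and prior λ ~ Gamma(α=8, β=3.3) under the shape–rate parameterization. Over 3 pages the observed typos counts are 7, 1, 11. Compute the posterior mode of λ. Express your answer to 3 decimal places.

λ̂_MAP = 4.127

Σxᵢ = 7+1+11 = 19, with n = 3.
Posterior ∝ λ^7e^(−3.3λ) · λ^19e^(−3λ) = λ^26e^(−6.3λ), i.e. Gamma(shape=27, rate=6.3).
The mode of a Gamma(a, b) with a ≥ 1 (shape–rate) is (a−1)/b = 26/6.3 ≈ 4.127.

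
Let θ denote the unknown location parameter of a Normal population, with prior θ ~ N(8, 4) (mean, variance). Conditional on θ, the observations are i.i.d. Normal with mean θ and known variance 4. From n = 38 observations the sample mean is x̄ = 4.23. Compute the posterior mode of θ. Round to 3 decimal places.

θ̂_MAP = 4.327

n = 38, x̄ = 4.23.
For a Normal prior and Normal likelihood with known variance, the posterior is Normal; its mode equals its mean, the precision-weighted average.
Prior precision 1/σ₀² = 1/4 = 0.25; data precision n/σ² = 38/4 = 9.5.
θ̂ = (0.25·8 + 9.5·4.23) / (0.25 + 9.5) = 42.185/9.75 = 649/150 ≈ 4.327.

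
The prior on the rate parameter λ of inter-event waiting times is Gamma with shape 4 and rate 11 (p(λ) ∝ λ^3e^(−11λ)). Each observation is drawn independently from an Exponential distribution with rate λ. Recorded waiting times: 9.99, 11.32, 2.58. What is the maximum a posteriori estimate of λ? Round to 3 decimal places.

λ̂_MAP = 0.172

The Exponential(rate=λ) likelihood is ∝ λ^n e^(−λΣtᵢ). Here n = 3 and Σtᵢ = 9.99 + 11.32 + 2.58 = 23.89.
Posterior ∝ λ^3e^(−11λ) · λ^3e^(−23.89λ) = λ^6e^(−34.89λ), i.e. Gamma(7, 34.89).
Mode = (a−1)/b = 6/34.89 ≈ 0.172.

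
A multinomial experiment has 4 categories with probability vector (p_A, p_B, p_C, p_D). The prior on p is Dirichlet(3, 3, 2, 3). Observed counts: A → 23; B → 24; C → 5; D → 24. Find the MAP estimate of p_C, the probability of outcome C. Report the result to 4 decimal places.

MAP estimate of p_C = 0.0723

The posterior is Dirichlet(αᵢ + nᵢ) = Dirichlet(26, 27, 7, 27).
For a Dirichlet(a₁,…,a_K) with all aᵢ > 1, the mode has j-th component (aⱼ − 1)/(Σaᵢ − K).
Here Σaᵢ = 87 and K = 4, so p_C = (7 − 1)/(87 − 4) = 6/83 ≈ 0.0723.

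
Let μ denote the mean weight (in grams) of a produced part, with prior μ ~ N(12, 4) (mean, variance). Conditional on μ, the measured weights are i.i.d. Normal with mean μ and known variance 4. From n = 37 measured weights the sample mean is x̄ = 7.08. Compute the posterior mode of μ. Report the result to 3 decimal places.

μ̂_MAP = 7.209

n = 37, x̄ = 7.08.
For a Normal prior and Normal likelihood with known variance, the posterior is Normal; its mode equals its mean, the precision-weighted average.
Prior precision 1/σ₀² = 1/4 = 0.25; data precision n/σ² = 37/4 = 9.25.
μ̂ = (0.25·12 + 9.25·7.08) / (0.25 + 9.25) = 68.49/9.5 = 6849/950 ≈ 7.209.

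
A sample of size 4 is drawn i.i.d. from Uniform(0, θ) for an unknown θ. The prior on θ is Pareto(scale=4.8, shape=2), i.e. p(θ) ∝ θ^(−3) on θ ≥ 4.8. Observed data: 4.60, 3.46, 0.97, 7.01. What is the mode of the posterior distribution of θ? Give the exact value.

The Uniform(0, θ) likelihood is θ^(−n) for θ ≥ max(xᵢ), zero otherwise. Here max(xᵢ) = 7.01.
Posterior ∝ θ^(−3) · θ^(−4) = θ^(−7) on θ ≥ max(4.8, 7.01) = 7.01.
This density is strictly decreasing in θ, so the posterior mode lies at the lower boundary of the support.

θ̂_MAP = 7.01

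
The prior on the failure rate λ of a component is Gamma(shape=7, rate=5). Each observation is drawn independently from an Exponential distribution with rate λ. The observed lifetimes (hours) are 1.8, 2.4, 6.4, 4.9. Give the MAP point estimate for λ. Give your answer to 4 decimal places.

The Exponential(rate=λ) likelihood is ∝ λ^n e^(−λΣtᵢ). Here n = 4 and Σtᵢ = 1.8 + 2.4 + 6.4 + 4.9 = 15.5.
Posterior ∝ λ^6e^(−5λ) · λ^4e^(−15.5λ) = λ^10e^(−20.5λ), i.e. Gamma(11, 20.5).
Mode = (a−1)/b = 10/20.5 ≈ 0.4878.

λ̂_MAP = 0.4878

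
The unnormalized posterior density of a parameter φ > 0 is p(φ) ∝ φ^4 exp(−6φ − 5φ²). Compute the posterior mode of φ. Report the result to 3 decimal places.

ℓ'(φ) = 4/φ − 6 − 10φ. Setting this to zero and multiplying by φ: 10φ² + 6φ − 4 = 0.
φ = (−6 + √(6² + 4·10·4)) / (2·10) = (−6 + √196) / 20 = (−6 + 14)/20 = 2/5.
ℓ''(φ) = −4/φ² − 10 < 0, confirming a maximum.

φ̂_MAP = 0.400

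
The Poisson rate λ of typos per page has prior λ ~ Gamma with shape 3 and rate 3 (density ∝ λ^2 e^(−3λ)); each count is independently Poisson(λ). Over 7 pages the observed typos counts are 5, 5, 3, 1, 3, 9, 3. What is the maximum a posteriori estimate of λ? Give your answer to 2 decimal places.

λ̂_MAP = 3.10

Σxᵢ = 5+5+3+1+3+9+3 = 29, with n = 7.
Posterior ∝ λ^2e^(−3λ) · λ^29e^(−7λ) = λ^31e^(−10λ), i.e. Gamma(shape=32, rate=10).
The mode of a Gamma(a, b) with a ≥ 1 (shape–rate) is (a−1)/b = 31/10 ≈ 3.10.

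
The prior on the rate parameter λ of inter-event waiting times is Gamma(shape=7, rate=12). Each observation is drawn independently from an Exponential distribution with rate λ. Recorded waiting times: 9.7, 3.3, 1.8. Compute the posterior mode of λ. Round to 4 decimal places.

The Exponential(rate=λ) likelihood is ∝ λ^n e^(−λΣtᵢ). Here n = 3 and Σtᵢ = 9.7 + 3.3 + 1.8 = 14.8.
Posterior ∝ λ^6e^(−12λ) · λ^3e^(−14.8λ) = λ^9e^(−26.8λ), i.e. Gamma(10, 26.8).
Mode = (a−1)/b = 9/26.8 ≈ 0.3358.

λ̂_MAP = 0.3358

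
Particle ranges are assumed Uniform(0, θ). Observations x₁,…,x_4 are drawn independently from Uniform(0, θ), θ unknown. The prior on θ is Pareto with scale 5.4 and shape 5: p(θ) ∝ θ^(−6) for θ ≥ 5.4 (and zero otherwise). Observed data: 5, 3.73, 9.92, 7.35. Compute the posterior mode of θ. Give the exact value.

θ̂_MAP = 9.92

The Uniform(0, θ) likelihood is θ^(−n) for θ ≥ max(xᵢ), zero otherwise. Here max(xᵢ) = 9.92.
Posterior ∝ θ^(−6) · θ^(−4) = θ^(−10) on θ ≥ max(5.4, 9.92) = 9.92.
This density is strictly decreasing in θ, so the posterior mode lies at the lower boundary of the support.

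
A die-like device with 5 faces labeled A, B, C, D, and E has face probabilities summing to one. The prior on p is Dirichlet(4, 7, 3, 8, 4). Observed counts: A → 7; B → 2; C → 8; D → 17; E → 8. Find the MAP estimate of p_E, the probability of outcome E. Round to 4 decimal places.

The posterior is Dirichlet(αᵢ + nᵢ) = Dirichlet(11, 9, 11, 25, 12).
For a Dirichlet(a₁,…,a_K) with all aᵢ > 1, the mode has j-th component (aⱼ − 1)/(Σaᵢ − K).
Here Σaᵢ = 68 and K = 5, so p_E = (12 − 1)/(68 − 5) = 11/63 ≈ 0.1746.

MAP estimate of p_E = 0.1746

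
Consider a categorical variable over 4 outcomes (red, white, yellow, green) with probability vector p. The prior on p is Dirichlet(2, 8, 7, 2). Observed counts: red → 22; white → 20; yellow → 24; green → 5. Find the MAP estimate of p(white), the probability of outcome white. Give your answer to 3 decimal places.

MAP estimate of p(white) = 0.314

The posterior is Dirichlet(αᵢ + nᵢ) = Dirichlet(24, 28, 31, 7).
For a Dirichlet(a₁,…,a_K) with all aᵢ > 1, the mode has j-th component (aⱼ − 1)/(Σaᵢ − K).
Here Σaᵢ = 90 and K = 4, so p(white) = (28 − 1)/(90 − 4) = 27/86 ≈ 0.314.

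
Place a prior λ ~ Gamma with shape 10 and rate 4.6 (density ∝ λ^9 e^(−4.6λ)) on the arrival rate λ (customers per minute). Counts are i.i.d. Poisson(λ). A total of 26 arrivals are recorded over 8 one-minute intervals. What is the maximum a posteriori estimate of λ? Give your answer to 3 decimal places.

Σxᵢ = 26, n = 8.
Posterior ∝ λ^9e^(−4.6λ) · λ^26e^(−8λ) = λ^35e^(−12.6λ), i.e. Gamma(shape=36, rate=12.6).
The mode of a Gamma(a, b) with a ≥ 1 (shape–rate) is (a−1)/b = 35/12.6 ≈ 2.778.

λ̂_MAP = 2.778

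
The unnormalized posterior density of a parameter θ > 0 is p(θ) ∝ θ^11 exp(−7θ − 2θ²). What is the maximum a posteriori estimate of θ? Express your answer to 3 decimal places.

θ̂_MAP = 1.000

ℓ'(θ) = 11/θ − 7 − 4θ. Setting this to zero and multiplying by θ: 4θ² + 7θ − 11 = 0.
θ = (−7 + √(7² + 4·4·11)) / (2·4) = (−7 + √225) / 8 = (−7 + 15)/8 = 1.
ℓ''(θ) = −11/θ² − 4 < 0, confirming a maximum.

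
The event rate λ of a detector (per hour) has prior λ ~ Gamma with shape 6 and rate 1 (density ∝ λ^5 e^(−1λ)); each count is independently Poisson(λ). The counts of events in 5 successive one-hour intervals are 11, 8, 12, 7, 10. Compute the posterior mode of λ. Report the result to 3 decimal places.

λ̂_MAP = 8.833

Σxᵢ = 11+8+12+7+10 = 48, with n = 5.
Posterior ∝ λ^5e^(−1λ) · λ^48e^(−5λ) = λ^53e^(−6λ), i.e. Gamma(shape=54, rate=6).
The mode of a Gamma(a, b) with a ≥ 1 (shape–rate) is (a−1)/b = 53/6 ≈ 8.833.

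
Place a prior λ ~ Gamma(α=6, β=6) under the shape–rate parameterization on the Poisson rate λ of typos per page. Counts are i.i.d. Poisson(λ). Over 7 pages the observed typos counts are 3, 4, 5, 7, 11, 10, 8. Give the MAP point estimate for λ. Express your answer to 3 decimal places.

Σxᵢ = 3+4+5+7+11+10+8 = 48, with n = 7.
Posterior ∝ λ^5e^(−6λ) · λ^48e^(−7λ) = λ^53e^(−13λ), i.e. Gamma(shape=54, rate=13).
The mode of a Gamma(a, b) with a ≥ 1 (shape–rate) is (a−1)/b = 53/13 ≈ 4.077.

λ̂_MAP = 4.077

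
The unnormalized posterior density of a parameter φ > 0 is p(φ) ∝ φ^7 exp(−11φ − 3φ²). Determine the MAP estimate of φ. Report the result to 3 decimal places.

ℓ'(φ) = 7/φ − 11 − 6φ. Setting this to zero and multiplying by φ: 6φ² + 11φ − 7 = 0.
φ = (−11 + √(11² + 4·6·7)) / (2·6) = (−11 + √289) / 12 = (−11 + 17)/12 = 1/2.
ℓ''(φ) = −7/φ² − 6 < 0, confirming a maximum.

φ̂_MAP = 0.500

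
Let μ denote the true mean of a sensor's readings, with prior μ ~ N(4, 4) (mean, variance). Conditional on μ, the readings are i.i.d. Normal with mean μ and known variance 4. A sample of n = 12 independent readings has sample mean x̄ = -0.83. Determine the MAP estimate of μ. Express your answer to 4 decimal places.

μ̂_MAP = -0.4585

n = 12, x̄ = -0.83.
For a Normal prior and Normal likelihood with known variance, the posterior is Normal; its mode equals its mean, the precision-weighted average.
Prior precision 1/σ₀² = 1/4 = 0.25; data precision n/σ² = 12/4 = 3.
μ̂ = (0.25·4 + 3·(-0.83)) / (0.25 + 3) = (-1.49)/3.25 = -149/325 ≈ -0.4585.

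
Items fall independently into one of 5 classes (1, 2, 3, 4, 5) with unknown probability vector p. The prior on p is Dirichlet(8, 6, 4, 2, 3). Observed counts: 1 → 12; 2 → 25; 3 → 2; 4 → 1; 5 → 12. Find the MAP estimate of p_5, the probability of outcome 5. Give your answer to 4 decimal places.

The posterior is Dirichlet(αᵢ + nᵢ) = Dirichlet(20, 31, 6, 3, 15).
For a Dirichlet(a₁,…,a_K) with all aᵢ > 1, the mode has j-th component (aⱼ − 1)/(Σaᵢ − K).
Here Σaᵢ = 75 and K = 5, so p_5 = (15 − 1)/(75 − 5) = 14/70 ≈ 0.2000.

MAP estimate: 0.2000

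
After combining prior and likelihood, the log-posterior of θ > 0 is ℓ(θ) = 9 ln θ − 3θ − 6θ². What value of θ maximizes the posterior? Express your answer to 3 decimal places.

ℓ'(θ) = 9/θ − 3 − 12θ. Setting this to zero and multiplying by θ: 12θ² + 3θ − 9 = 0.
θ = (−3 + √(3² + 4·12·9)) / (2·12) = (−3 + √441) / 24 = (−3 + 21)/24 = 3/4.
ℓ''(θ) = −9/θ² − 12 < 0, confirming a maximum.

θ̂_MAP = 0.750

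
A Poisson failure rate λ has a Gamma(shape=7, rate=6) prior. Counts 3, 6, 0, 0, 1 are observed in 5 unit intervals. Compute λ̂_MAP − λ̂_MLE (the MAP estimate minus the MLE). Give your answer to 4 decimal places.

Σxᵢ = 10. Posterior is Gamma(17, 11); MAP = (17−1)/11 = 16/11 ≈ 1.45455.
MLE = x̄ = 10/5 ≈ 2.00000.
Difference = 16/11 − 10/5 = -6/11 ≈ -0.5455.

MAP − MLE = -0.5455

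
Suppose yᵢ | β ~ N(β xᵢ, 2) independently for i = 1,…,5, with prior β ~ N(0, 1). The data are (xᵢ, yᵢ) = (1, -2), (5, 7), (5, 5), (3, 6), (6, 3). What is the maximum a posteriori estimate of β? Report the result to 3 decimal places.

log p(β | y) = −Σ(yᵢ − βxᵢ)²/(2·2) − β²/(2·1) + const.
Setting the derivative to zero: Σxᵢ(yᵢ − βxᵢ)/2 − β/1 = 0, so β = Σxᵢyᵢ / (Σxᵢ² + σ²/τ²).
Σxᵢyᵢ = 1·(-2) + 5·7 + 5·5 + 3·6 + 6·3 = 94; Σxᵢ² = 96; σ²/τ² = 2.
β̂_MAP = 94 / (96 + 2) = 94/98 ≈ 0.959.

β̂_MAP = 0.959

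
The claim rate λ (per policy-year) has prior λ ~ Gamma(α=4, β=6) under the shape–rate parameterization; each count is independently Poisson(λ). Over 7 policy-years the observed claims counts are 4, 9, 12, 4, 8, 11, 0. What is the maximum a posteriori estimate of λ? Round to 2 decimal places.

λ̂_MAP = 3.92

Σxᵢ = 4+9+12+4+8+11+0 = 48, with n = 7.
Posterior ∝ λ^3e^(−6λ) · λ^48e^(−7λ) = λ^51e^(−13λ), i.e. Gamma(shape=52, rate=13).
The mode of a Gamma(a, b) with a ≥ 1 (shape–rate) is (a−1)/b = 51/13 ≈ 3.92.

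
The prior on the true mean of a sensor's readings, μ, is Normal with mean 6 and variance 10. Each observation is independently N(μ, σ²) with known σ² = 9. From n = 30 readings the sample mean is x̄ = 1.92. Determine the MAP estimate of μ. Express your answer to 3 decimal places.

n = 30, x̄ = 1.92.
For a Normal prior and Normal likelihood with known variance, the posterior is Normal; its mode equals its mean, the precision-weighted average.
Prior precision 1/σ₀² = 1/10 = 0.1; data precision n/σ² = 30/9 = 10/3.
μ̂ = (0.1·6 + (10/3)·1.92) / (0.1 + 10/3) = 7/(103/30) = 210/103 ≈ 2.039.

μ̂_MAP = 2.039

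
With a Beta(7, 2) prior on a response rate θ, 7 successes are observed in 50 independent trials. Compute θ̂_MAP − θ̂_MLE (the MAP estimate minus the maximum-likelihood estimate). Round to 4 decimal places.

MAP − MLE = 0.0881

Posterior is Beta(14, 45); MAP = (14−1)/(59−2) = 13/57 ≈ 0.22807.
MLE ignores the prior: θ̂_MLE = k/n = 7/50 ≈ 0.14000.
Difference = 13/57 − 7/50 = 251/2850 ≈ 0.0881.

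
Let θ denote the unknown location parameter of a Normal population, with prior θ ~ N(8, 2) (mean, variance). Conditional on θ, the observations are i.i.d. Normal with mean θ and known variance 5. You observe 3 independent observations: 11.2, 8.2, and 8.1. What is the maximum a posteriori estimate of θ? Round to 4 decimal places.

n = 3; x̄ = (11.2 + 8.2 + 8.1)/3 = 27.5/3 = 55/6 ≈ 9.1667.
For a Normal prior and Normal likelihood with known variance, the posterior is Normal; its mode equals its mean, the precision-weighted average.
Prior precision 1/σ₀² = 1/2 = 0.5; data precision n/σ² = 3/5 = 0.6.
θ̂ = (0.5·8 + 0.6·(55/6)) / (0.5 + 0.6) = 9.5/1.1 = 95/11 ≈ 8.6364.

θ̂_MAP = 8.6364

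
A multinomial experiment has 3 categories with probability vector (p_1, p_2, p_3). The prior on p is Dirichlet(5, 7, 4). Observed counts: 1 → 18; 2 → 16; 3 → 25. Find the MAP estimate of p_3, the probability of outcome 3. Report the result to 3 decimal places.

The posterior is Dirichlet(αᵢ + nᵢ) = Dirichlet(23, 23, 29).
For a Dirichlet(a₁,…,a_K) with all aᵢ > 1, the mode has j-th component (aⱼ − 1)/(Σaᵢ − K).
Here Σaᵢ = 75 and K = 3, so p_3 = (29 − 1)/(75 − 3) = 28/72 ≈ 0.389.

MAP estimate: 0.389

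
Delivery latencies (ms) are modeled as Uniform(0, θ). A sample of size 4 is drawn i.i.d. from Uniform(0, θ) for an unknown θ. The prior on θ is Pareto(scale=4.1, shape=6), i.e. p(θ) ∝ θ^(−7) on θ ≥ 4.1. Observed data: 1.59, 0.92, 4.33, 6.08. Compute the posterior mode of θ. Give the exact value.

θ̂_MAP = 6.08

The Uniform(0, θ) likelihood is θ^(−n) for θ ≥ max(xᵢ), zero otherwise. Here max(xᵢ) = 6.08.
Posterior ∝ θ^(−7) · θ^(−4) = θ^(−11) on θ ≥ max(4.1, 6.08) = 6.08.
This density is strictly decreasing in θ, so the posterior mode lies at the lower boundary of the support.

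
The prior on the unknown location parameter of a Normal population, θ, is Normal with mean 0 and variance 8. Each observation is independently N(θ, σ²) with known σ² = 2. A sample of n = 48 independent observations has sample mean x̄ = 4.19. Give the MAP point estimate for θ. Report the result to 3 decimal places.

θ̂_MAP = 4.168

n = 48, x̄ = 4.19.
For a Normal prior and Normal likelihood with known variance, the posterior is Normal; its mode equals its mean, the precision-weighted average.
Prior precision 1/σ₀² = 1/8 = 0.125; data precision n/σ² = 48/2 = 24.
θ̂ = (0.125·0 + 24·4.19) / (0.125 + 24) = 100.56/24.125 = 20112/4825 ≈ 4.168.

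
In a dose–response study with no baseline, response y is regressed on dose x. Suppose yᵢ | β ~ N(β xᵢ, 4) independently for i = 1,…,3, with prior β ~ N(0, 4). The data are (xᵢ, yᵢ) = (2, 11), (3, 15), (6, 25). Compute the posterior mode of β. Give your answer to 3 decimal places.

β̂_MAP = 4.340

log p(β | y) = −Σ(yᵢ − βxᵢ)²/(2·4) − β²/(2·4) + const.
Setting the derivative to zero: Σxᵢ(yᵢ − βxᵢ)/4 − β/4 = 0, so β = Σxᵢyᵢ / (Σxᵢ² + σ²/τ²).
Σxᵢyᵢ = 2·11 + 3·15 + 6·25 = 217; Σxᵢ² = 49; σ²/τ² = 1.
β̂_MAP = 217 / (49 + 1) = 217/50 ≈ 4.340.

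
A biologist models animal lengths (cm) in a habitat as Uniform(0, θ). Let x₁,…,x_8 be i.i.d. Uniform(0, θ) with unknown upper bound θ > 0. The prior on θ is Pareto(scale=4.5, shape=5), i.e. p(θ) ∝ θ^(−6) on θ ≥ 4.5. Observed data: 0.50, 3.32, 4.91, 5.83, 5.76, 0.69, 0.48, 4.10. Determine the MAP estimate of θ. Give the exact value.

θ̂_MAP = 5.83

The Uniform(0, θ) likelihood is θ^(−n) for θ ≥ max(xᵢ), zero otherwise. Here max(xᵢ) = 5.83.
Posterior ∝ θ^(−6) · θ^(−8) = θ^(−14) on θ ≥ max(4.5, 5.83) = 5.83.
This density is strictly decreasing in θ, so the posterior mode lies at the lower boundary of the support.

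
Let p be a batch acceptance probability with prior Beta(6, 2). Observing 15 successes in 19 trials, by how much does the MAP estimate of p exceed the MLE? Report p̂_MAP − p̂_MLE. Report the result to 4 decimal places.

MAP − MLE = 0.0105

Posterior is Beta(21, 6); MAP = (21−1)/(27−2) = 20/25 ≈ 0.80000.
MLE ignores the prior: p̂_MLE = k/n = 15/19 ≈ 0.78947.
Difference = 20/25 − 15/19 = 1/95 ≈ 0.0105.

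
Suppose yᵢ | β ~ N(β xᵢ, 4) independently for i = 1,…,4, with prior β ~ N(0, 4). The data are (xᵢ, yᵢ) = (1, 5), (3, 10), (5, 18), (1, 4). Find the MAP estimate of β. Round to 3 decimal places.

log p(β | y) = −Σ(yᵢ − βxᵢ)²/(2·4) − β²/(2·4) + const.
Setting the derivative to zero: Σxᵢ(yᵢ − βxᵢ)/4 − β/4 = 0, so β = Σxᵢyᵢ / (Σxᵢ² + σ²/τ²).
Σxᵢyᵢ = 1·5 + 3·10 + 5·18 + 1·4 = 129; Σxᵢ² = 36; σ²/τ² = 1.
β̂_MAP = 129 / (36 + 1) = 129/37 ≈ 3.486.

β̂_MAP = 3.486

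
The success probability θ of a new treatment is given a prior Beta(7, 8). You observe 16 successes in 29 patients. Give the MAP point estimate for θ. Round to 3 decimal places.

θ̂_MAP = 0.524

Prior: Beta(7, 8).
Data: 16 successes in 29 trials. The binomial likelihood contributes θ^16(1−θ)^13, so the posterior is Beta(7+16, 8+13) = Beta(23, 21).
For Beta(a, b) with a, b > 1 the mode is (a−1)/(a+b−2) = 22/42 ≈ 0.524.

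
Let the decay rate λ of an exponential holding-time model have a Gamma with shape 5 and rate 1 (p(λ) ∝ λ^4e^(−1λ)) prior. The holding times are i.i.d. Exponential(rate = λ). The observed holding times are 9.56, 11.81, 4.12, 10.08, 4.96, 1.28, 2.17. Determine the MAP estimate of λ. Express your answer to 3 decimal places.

The Exponential(rate=λ) likelihood is ∝ λ^n e^(−λΣtᵢ). Here n = 7 and Σtᵢ = 9.56 + 11.81 + 4.12 + 10.08 + 4.96 + 1.28 + 2.17 = 43.98.
Posterior ∝ λ^4e^(−1λ) · λ^7e^(−43.98λ) = λ^11e^(−44.98λ), i.e. Gamma(12, 44.98).
Mode = (a−1)/b = 11/44.98 ≈ 0.245.

λ̂_MAP = 0.245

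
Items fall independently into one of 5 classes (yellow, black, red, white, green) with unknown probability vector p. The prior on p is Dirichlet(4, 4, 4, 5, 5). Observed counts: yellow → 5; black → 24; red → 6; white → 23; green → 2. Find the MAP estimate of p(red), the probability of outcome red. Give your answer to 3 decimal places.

The posterior is Dirichlet(αᵢ + nᵢ) = Dirichlet(9, 28, 10, 28, 7).
For a Dirichlet(a₁,…,a_K) with all aᵢ > 1, the mode has j-th component (aⱼ − 1)/(Σaᵢ − K).
Here Σaᵢ = 82 and K = 5, so p(red) = (10 − 1)/(82 − 5) = 9/77 ≈ 0.117.

MAP estimate of p(red) = 0.117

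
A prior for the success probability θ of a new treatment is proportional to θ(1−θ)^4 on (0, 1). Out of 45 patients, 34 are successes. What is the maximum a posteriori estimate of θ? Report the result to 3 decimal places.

The prior density ∝ θ(1−θ)^4 is the kernel of Beta(2, 5).
Data: 34 successes in 45 trials. The binomial likelihood contributes θ^34(1−θ)^11, so the posterior is Beta(2+34, 5+11) = Beta(36, 16).
For Beta(a, b) with a, b > 1 the mode is (a−1)/(a+b−2) = 35/50 ≈ 0.700.

θ̂_MAP = 0.700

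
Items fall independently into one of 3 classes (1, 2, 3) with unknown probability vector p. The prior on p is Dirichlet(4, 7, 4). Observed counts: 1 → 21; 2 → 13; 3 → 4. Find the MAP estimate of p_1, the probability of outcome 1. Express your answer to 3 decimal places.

MAP estimate: 0.480

The posterior is Dirichlet(αᵢ + nᵢ) = Dirichlet(25, 20, 8).
For a Dirichlet(a₁,…,a_K) with all aᵢ > 1, the mode has j-th component (aⱼ − 1)/(Σaᵢ − K).
Here Σaᵢ = 53 and K = 3, so p_1 = (25 − 1)/(53 − 3) = 24/50 ≈ 0.480.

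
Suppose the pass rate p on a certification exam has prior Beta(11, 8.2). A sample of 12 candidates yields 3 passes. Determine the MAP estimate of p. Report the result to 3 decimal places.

p̂_MAP = 0.445

Prior: Beta(11, 8.2).
Data: 3 successes in 12 trials. The binomial likelihood contributes p^3(1−p)^9, so the posterior is Beta(11+3, 8.2+9) = Beta(14, 17.2).
For Beta(a, b) with a, b > 1 the mode is (a−1)/(a+b−2) = 13/29.2 ≈ 0.445.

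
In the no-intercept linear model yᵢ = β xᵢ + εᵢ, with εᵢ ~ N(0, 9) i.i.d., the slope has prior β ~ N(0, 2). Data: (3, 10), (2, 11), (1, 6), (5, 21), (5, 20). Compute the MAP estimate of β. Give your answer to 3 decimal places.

β̂_MAP = 3.839

log p(β | y) = −Σ(yᵢ − βxᵢ)²/(2·9) − β²/(2·2) + const.
Setting the derivative to zero: Σxᵢ(yᵢ − βxᵢ)/9 − β/2 = 0, so β = Σxᵢyᵢ / (Σxᵢ² + σ²/τ²).
Σxᵢyᵢ = 3·10 + 2·11 + 1·6 + 5·21 + 5·20 = 263; Σxᵢ² = 64; σ²/τ² = 4.5.
β̂_MAP = 263 / (64 + 4.5) = 263/68.5 ≈ 3.839.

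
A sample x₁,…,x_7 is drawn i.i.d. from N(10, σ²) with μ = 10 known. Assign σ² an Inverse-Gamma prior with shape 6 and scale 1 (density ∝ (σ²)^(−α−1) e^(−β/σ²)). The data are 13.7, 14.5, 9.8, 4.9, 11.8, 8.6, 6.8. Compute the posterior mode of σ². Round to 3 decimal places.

Sum of squared deviations about the known mean: SS = (13.7−10)² + (14.5−10)² + (9.8−10)² + (4.9−10)² + (11.8−10)² + (8.6−10)² + (6.8−10)² = 75.43.
The Normal likelihood contributes (σ²)^(−n/2) exp(−SS/(2σ²)), so the posterior is Inverse-Gamma(α + n/2, β + SS/2) = Inverse-Gamma(9.5, 38.715).
The mode of Inverse-Gamma(a, b) is b/(a+1) = 38.715/10.5 ≈ 3.687.

σ̂²_MAP = 3.687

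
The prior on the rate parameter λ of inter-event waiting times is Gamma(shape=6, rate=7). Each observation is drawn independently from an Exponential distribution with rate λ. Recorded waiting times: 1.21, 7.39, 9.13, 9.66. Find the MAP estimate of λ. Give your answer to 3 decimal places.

λ̂_MAP = 0.262

The Exponential(rate=λ) likelihood is ∝ λ^n e^(−λΣtᵢ). Here n = 4 and Σtᵢ = 1.21 + 7.39 + 9.13 + 9.66 = 27.39.
Posterior ∝ λ^5e^(−7λ) · λ^4e^(−27.39λ) = λ^9e^(−34.39λ), i.e. Gamma(10, 34.39).
Mode = (a−1)/b = 9/34.39 ≈ 0.262.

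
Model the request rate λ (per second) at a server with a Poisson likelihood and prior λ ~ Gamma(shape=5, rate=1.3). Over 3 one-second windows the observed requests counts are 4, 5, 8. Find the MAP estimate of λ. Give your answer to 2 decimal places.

Σxᵢ = 4+5+8 = 17, with n = 3.
Posterior ∝ λ^4e^(−1.3λ) · λ^17e^(−3λ) = λ^21e^(−4.3λ), i.e. Gamma(shape=22, rate=4.3).
The mode of a Gamma(a, b) with a ≥ 1 (shape–rate) is (a−1)/b = 21/4.3 ≈ 4.88.

λ̂_MAP = 4.88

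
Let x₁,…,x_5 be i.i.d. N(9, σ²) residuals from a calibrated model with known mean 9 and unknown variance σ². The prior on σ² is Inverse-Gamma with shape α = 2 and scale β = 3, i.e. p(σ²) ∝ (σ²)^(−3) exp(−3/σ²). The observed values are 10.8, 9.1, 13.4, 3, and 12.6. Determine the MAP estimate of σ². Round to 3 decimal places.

σ̂²_MAP = 7.052

Sum of squared deviations about the known mean: SS = (10.8−9)² + (9.1−9)² + (13.4−9)² + (3−9)² + (12.6−9)² = 71.57.
The Normal likelihood contributes (σ²)^(−n/2) exp(−SS/(2σ²)), so the posterior is Inverse-Gamma(α + n/2, β + SS/2) = Inverse-Gamma(4.5, 38.785).
The mode of Inverse-Gamma(a, b) is b/(a+1) = 38.785/5.5 ≈ 7.052.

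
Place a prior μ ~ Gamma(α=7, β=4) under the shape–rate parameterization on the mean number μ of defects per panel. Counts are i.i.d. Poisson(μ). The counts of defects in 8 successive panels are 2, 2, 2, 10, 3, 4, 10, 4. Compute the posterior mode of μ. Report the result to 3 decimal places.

μ̂_MAP = 3.583

Σxᵢ = 2+2+2+10+3+4+10+4 = 37, with n = 8.
Posterior ∝ μ^6e^(−4μ) · μ^37e^(−8μ) = μ^43e^(−12μ), i.e. Gamma(shape=44, rate=12).
The mode of a Gamma(a, b) with a ≥ 1 (shape–rate) is (a−1)/b = 43/12 ≈ 3.583.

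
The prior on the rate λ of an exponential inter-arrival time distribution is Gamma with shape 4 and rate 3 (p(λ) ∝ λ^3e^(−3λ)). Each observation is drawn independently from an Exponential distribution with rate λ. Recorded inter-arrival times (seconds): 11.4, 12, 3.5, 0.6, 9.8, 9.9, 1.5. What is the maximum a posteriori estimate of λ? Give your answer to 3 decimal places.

The Exponential(rate=λ) likelihood is ∝ λ^n e^(−λΣtᵢ). Here n = 7 and Σtᵢ = 11.4 + 12 + 3.5 + 0.6 + 9.8 + 9.9 + 1.5 = 48.7.
Posterior ∝ λ^3e^(−3λ) · λ^7e^(−48.7λ) = λ^10e^(−51.7λ), i.e. Gamma(11, 51.7).
Mode = (a−1)/b = 10/51.7 ≈ 0.193.

λ̂_MAP = 0.193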